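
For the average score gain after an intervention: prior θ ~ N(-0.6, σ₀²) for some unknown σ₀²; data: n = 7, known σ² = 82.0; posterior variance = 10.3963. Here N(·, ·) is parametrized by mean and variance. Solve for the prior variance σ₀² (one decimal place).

σ₀² = 92.4

For the Normal–Normal model with known σ², precisions add: τ_n = τ₀ + n/σ².
So 1/σ₀² = 1/10.3963 − 7/82.0 = 0.096188 − 0.085366 = 0.010822.
Hence σ₀² = 1/0.010822 ≈ 92.4.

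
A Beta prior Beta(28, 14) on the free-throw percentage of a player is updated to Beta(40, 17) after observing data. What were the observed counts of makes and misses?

12 makes and 3 misses

Under Beta–binomial conjugacy the posterior parameters are (a+s, b+f).
Match parameters: s=40−28=12, f=17−14=3.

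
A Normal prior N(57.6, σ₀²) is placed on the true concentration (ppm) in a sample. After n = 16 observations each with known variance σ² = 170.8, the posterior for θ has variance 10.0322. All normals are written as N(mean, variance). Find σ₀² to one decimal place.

For the Normal–Normal model with known σ², precisions add: τ_n = τ₀ + n/σ².
So 1/σ₀² = 1/10.0322 − 16/170.8 = 0.099679 − 0.093677 = 0.006002.
Hence σ₀² = 1/0.006002 ≈ 166.6.

σ₀² = 166.6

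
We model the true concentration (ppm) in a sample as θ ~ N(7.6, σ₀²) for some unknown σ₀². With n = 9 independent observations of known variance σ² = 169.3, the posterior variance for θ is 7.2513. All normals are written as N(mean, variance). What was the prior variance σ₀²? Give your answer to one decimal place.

Posterior precision equals prior precision plus data precision: 1/σ_n² = 1/σ₀² + n/σ².
So 1/σ₀² = 1/7.2513 − 9/169.3 = 0.137906 − 0.053160 = 0.084746.
Hence σ₀² = 1/0.084746 ≈ 11.8.

σ₀² = 11.8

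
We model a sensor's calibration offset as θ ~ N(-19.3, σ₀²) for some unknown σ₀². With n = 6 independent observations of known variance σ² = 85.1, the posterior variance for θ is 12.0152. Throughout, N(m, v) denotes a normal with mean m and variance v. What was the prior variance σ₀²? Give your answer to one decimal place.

σ₀² = 78.6

Posterior precision equals prior precision plus data precision: 1/σ_n² = 1/σ₀² + n/σ².
So 1/σ₀² = 1/12.0152 − 6/85.1 = 0.083228 − 0.070505 = 0.012723.
Hence σ₀² = 1/0.012723 ≈ 78.6.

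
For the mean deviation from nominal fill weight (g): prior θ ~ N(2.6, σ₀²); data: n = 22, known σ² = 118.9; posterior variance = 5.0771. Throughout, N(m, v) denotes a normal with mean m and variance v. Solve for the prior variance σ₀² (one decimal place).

Posterior precision equals prior precision plus data precision: 1/σ_n² = 1/σ₀² + n/σ².
So 1/σ₀² = 1/5.0771 − 22/118.9 = 0.196963 − 0.185029 = 0.011934.
Hence σ₀² = 1/0.011934 ≈ 83.8.

σ₀² = 83.8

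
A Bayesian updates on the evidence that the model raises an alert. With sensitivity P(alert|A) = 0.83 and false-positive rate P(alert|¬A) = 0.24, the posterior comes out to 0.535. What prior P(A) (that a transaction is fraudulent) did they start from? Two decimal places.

P(A) = 0.25

Bayes' rule in odds form gives O(A|E) = O(A)·[P(E|A)/P(E|¬A)], hence O(A) = O(A|E)/LR.
Posterior odds = 0.535/(1−0.535) = 1.1505. LR = 0.83/0.24 = 3.4583.
Prior odds = 1.1505/3.4583 = 0.3327, so P(A) = 0.3327/(1+0.3327) ≈ 0.25.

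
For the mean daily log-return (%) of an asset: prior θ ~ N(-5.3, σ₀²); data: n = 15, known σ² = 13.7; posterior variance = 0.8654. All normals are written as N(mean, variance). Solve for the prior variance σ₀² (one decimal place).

For the Normal–Normal model with known σ², precisions add: τ_n = τ₀ + n/σ².
So 1/σ₀² = 1/0.8654 − 15/13.7 = 1.155535 − 1.094891 = 0.060644.
Hence σ₀² = 1/0.060644 ≈ 16.5.

σ₀² = 16.5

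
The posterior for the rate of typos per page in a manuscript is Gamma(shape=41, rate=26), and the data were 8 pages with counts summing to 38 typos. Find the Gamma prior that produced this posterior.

Gamma–Poisson conjugacy: posterior shape = α + Σxᵢ, posterior rate = β + n.
So α = 41 − 38 = 3 and β = 26 − 8 = 18.

Gamma(shape=3, rate=18)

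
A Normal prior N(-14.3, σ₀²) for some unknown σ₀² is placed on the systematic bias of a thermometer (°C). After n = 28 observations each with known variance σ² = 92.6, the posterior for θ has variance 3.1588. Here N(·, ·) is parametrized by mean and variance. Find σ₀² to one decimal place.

σ₀² = 70.4

Posterior precision equals prior precision plus data precision: 1/σ_n² = 1/σ₀² + n/σ².
So 1/σ₀² = 1/3.1588 − 28/92.6 = 0.316576 − 0.302376 = 0.014200.
Hence σ₀² = 1/0.014200 ≈ 70.4.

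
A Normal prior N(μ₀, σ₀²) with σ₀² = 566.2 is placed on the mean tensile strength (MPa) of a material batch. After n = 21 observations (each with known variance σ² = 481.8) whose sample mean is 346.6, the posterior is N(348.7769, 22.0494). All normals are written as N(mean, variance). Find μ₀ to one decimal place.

μ₀ = 402.5

The posterior mean is a precision-weighted average: μ_n = (τ₀μ₀ + τ_data·x̄)/(τ₀+τ_data), with τ₀=1/σ₀² and τ_data=n/σ².
Here τ₀ = 1/566.2 = 0.001766 and τ_data = 21/481.8 = 0.043587, so τ_n = 0.045353.
Rearranging for μ₀: μ₀ = (μ_n·τ_n − τ_data·x̄)/τ₀ = (348.7769·0.045353 − 0.043587·346.6) / 0.001766 = 0.710825/0.001766 ≈ 402.5.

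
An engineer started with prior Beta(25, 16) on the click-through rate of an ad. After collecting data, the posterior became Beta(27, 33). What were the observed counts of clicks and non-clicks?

2 clicks and 17 non-clicks

Under Beta–binomial conjugacy the posterior parameters are (α+s, β+f).
So s = 27 − 25 = 2 and f = 33 − 16 = 17.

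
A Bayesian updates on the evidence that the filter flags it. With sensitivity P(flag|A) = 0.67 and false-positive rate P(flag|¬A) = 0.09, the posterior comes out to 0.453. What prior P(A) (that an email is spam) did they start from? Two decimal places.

In odds form, posterior odds = prior odds × likelihood ratio, so prior odds = posterior odds ÷ LR.
Posterior odds = 0.453/(1−0.453) = 0.8282. LR = 0.67/0.09 = 7.4444.
Prior odds = 0.8282/7.4444 = 0.1113, so P(A) = 0.1113/(1+0.1113) ≈ 0.10.

P(A) = 0.10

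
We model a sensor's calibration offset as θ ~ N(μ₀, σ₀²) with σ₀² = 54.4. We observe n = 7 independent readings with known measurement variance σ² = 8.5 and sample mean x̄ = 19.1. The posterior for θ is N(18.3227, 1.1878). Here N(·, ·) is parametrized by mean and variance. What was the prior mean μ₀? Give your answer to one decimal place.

μ₀ = -16.5

With known observation variance, the Normal–Normal posterior has precision τ_n = τ₀ + n/σ² and mean μ_n = (τ₀μ₀ + (n/σ²)x̄)/τ_n.
Here τ₀ = 1/54.4 = 0.018382 and τ_data = 7/8.5 = 0.823529, so τ_n = 0.841911.
Rearranging for μ₀: μ₀ = (μ_n·τ_n − τ_data·x̄)/τ₀ = (18.3227·0.841911 − 0.823529·19.1) / 0.018382 = -0.303321/0.018382 ≈ -16.5.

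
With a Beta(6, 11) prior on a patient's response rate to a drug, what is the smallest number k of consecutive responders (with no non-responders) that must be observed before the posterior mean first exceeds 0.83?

After k responders and 0 non-responders the posterior is Beta(6+k, 11), with mean (6+k)/(6+11+k).
Set (6+k)/(17+k) > 0.83 and solve: k > (0.83·17 − 6)/(1 − 0.83) = 47.706.
The smallest integer exceeding 47.706 is 48.

k = 48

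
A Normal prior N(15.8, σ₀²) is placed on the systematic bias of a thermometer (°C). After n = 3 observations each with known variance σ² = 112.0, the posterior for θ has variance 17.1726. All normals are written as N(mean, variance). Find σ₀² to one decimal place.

For the Normal–Normal model with known σ², precisions add: τ_n = τ₀ + n/σ².
So 1/σ₀² = 1/17.1726 − 3/112.0 = 0.058232 − 0.026786 = 0.031446.
Hence σ₀² = 1/0.031446 ≈ 31.8.

σ₀² = 31.8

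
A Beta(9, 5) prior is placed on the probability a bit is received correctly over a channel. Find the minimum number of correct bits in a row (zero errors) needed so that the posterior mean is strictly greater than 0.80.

After k correct bits and 0 errors the posterior is Beta(9+k, 5), with mean (9+k)/(9+5+k).
Set (9+k)/(14+k) > 0.80 and solve: k > (0.80·14 − 9)/(1 − 0.80) = 11.000.
The smallest integer exceeding 11.000 is 12, and checking k=12: (21)/(26) = 0.8077 > 0.80.

k = 12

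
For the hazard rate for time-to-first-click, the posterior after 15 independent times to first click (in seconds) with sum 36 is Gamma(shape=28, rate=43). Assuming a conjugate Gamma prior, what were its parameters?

Gamma(shape=13, rate=7)

For an exponential likelihood with a Gamma(α, β) prior on the rate, n observations with total T give posterior Gamma(α+n, β+T).
So α = 28 − 15 = 13 and β = 43 − 36 = 7.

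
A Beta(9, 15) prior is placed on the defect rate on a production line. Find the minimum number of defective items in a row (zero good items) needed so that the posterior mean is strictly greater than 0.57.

k = 11

After k defective items and 0 good items the posterior is Beta(9+k, 15), with mean (9+k)/(9+15+k).
Set (9+k)/(24+k) > 0.57 and solve: k > (0.57·24 − 9)/(1 − 0.57) = 10.884.
The smallest integer exceeding 10.884 is 11, and checking k=11: (20)/(35) = 0.5714 > 0.57.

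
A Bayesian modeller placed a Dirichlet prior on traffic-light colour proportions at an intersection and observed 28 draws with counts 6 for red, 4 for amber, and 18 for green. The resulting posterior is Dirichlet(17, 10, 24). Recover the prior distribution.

For a Dirichlet(α) prior with multinomial counts c, the posterior is Dirichlet(α + c) componentwise.
Subtract each count from the matching posterior parameter: 17−6=11, 10−4=6, 24−18=6.

Dirichlet(11, 6, 6)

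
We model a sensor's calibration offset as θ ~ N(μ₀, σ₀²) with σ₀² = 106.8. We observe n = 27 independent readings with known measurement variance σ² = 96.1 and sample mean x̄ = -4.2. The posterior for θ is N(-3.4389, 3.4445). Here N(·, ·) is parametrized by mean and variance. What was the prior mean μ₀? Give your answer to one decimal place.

μ₀ = 19.4

With known observation variance, the Normal–Normal posterior has precision τ_n = τ₀ + n/σ² and mean μ_n = (τ₀μ₀ + (n/σ²)x̄)/τ_n.
Here τ₀ = 1/106.8 = 0.009363 and τ_data = 27/96.1 = 0.280957, so τ_n = 0.290320.
Rearranging for μ₀: μ₀ = (μ_n·τ_n − τ_data·x̄)/τ₀ = (-3.4389·0.290320 − 0.280957·-4.2) / 0.009363 = 0.181638/0.009363 ≈ 19.4.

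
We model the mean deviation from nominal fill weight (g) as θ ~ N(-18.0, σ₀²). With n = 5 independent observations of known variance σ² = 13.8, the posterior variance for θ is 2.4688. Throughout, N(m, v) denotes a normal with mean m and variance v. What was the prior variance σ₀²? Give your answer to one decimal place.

σ₀² = 23.4

Posterior precision equals prior precision plus data precision: 1/σ_n² = 1/σ₀² + n/σ².
So 1/σ₀² = 1/2.4688 − 5/13.8 = 0.405055 − 0.362319 = 0.042736.
Hence σ₀² = 1/0.042736 ≈ 23.4.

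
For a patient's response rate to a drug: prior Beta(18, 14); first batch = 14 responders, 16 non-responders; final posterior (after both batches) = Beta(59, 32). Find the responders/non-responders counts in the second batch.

Because Beta–binomial updating is additive in the counts, the combined data contributed (α_post−α_prior, β_post−β_prior) successes and failures.
Total across both batches: 59−18=41 responders, 32−14=18 non-responders.
Subtract the first batch: 41−14=27 responders and 18−16=2 non-responders.

27 responders and 2 non-responders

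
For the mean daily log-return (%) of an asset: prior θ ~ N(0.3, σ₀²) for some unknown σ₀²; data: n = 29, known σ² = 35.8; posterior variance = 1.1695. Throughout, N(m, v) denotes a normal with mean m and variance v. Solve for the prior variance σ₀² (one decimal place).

For the Normal–Normal model with known σ², precisions add: τ_n = τ₀ + n/σ².
So 1/σ₀² = 1/1.1695 − 29/35.8 = 0.855066 − 0.810056 = 0.045010.
Hence σ₀² = 1/0.045010 ≈ 22.2.

σ₀² = 22.2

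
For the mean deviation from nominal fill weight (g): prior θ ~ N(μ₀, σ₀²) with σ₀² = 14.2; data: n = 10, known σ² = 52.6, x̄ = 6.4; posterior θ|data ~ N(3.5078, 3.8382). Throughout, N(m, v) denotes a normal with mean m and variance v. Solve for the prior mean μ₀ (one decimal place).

The posterior mean is a precision-weighted average: μ_n = (τ₀μ₀ + τ_data·x̄)/(τ₀+τ_data), with τ₀=1/σ₀² and τ_data=n/σ².
Here τ₀ = 1/14.2 = 0.070423 and τ_data = 10/52.6 = 0.190114, so τ_n = 0.260537.
Rearranging for μ₀: μ₀ = (μ_n·τ_n − τ_data·x̄)/τ₀ = (3.5078·0.260537 − 0.190114·6.4) / 0.070423 = -0.302818/0.070423 ≈ -4.3.

μ₀ = -4.3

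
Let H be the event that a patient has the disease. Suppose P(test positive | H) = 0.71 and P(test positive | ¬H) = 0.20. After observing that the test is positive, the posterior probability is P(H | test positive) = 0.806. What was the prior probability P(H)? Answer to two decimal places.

Bayes' rule in odds form gives O(H|E) = O(H)·[P(E|H)/P(E|¬H)], hence O(H) = O(H|E)/LR.
Posterior odds = 0.806/(1−0.806) = 4.1546. LR = 0.71/0.20 = 3.5500.
Prior odds = 4.1546/3.5500 = 1.1703, so P(H) = 1.1703/(1+1.1703) ≈ 0.54.

P(H) = 0.54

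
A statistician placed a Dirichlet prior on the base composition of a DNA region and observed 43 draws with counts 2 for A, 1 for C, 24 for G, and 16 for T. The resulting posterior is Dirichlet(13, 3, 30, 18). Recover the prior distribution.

Dirichlet(11, 2, 6, 2)

For a Dirichlet(α) prior with multinomial counts c, the posterior is Dirichlet(α + c) componentwise.
Subtract each count from the matching posterior parameter: 13−2=11, 3−1=2, 30−24=6, 18−16=2.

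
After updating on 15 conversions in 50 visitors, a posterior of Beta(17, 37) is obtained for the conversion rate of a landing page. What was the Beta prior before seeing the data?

Beta(2, 2)

Under Beta–binomial conjugacy the posterior parameters are (α+s, β+f).
So α = 17 − 15 = 2 and β = 37 − 35 = 2.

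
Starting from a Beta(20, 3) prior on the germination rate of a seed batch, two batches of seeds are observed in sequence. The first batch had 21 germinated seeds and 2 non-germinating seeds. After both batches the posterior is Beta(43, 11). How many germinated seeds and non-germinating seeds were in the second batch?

2 germinated seeds and 6 non-germinating seeds

Because Beta–binomial updating is additive in the counts, the combined data contributed (α_post−α_prior, β_post−β_prior) successes and failures.
Total across both batches: 43−20=23 germinated seeds, 11−3=8 non-germinating seeds.
Subtract the first batch: 23−21=2 germinated seeds and 8−2=6 non-germinating seeds.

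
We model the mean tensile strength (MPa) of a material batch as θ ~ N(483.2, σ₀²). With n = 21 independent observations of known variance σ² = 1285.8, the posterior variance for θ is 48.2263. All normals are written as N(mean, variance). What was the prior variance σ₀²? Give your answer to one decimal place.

σ₀² = 227.1

Posterior precision equals prior precision plus data precision: 1/σ_n² = 1/σ₀² + n/σ².
So 1/σ₀² = 1/48.2263 − 21/1285.8 = 0.020736 − 0.016332 = 0.004404.
Hence σ₀² = 1/0.004404 ≈ 227.1.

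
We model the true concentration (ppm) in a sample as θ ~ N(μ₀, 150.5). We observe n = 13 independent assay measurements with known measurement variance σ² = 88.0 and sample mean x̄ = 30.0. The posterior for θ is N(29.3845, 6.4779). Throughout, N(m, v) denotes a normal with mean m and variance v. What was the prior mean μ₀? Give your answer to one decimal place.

μ₀ = 15.7

The posterior mean is a precision-weighted average: μ_n = (τ₀μ₀ + τ_data·x̄)/(τ₀+τ_data), with τ₀=1/σ₀² and τ_data=n/σ².
Here τ₀ = 1/150.5 = 0.006645 and τ_data = 13/88.0 = 0.147727, so τ_n = 0.154372.
Rearranging for μ₀: μ₀ = (μ_n·τ_n − τ_data·x̄)/τ₀ = (29.3845·0.154372 − 0.147727·30.0) / 0.006645 = 0.104334/0.006645 ≈ 15.7.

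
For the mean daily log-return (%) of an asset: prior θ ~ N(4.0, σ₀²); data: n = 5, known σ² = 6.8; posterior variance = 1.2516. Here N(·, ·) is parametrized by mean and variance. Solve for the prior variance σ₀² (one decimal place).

σ₀² = 15.7

For the Normal–Normal model with known σ², precisions add: τ_n = τ₀ + n/σ².
So 1/σ₀² = 1/1.2516 − 5/6.8 = 0.798977 − 0.735294 = 0.063683.
Hence σ₀² = 1/0.063683 ≈ 15.7.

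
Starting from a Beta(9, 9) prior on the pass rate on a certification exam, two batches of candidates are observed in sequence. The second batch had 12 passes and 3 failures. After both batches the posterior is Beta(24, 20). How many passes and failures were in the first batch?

Because Beta–binomial updating is additive in the counts, the combined data contributed (α_post−α_prior, β_post−β_prior) successes and failures.
Total across both batches: 24−9=15 passes, 20−9=11 failures.
Subtract the second batch: 15−12=3 passes and 11−3=8 failures.

3 passes and 8 failures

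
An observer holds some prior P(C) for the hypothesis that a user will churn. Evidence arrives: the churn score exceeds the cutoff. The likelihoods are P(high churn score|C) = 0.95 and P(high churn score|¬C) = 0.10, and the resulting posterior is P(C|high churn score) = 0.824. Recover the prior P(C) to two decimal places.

P(C) = 0.33

Bayes' rule in odds form gives O(C|E) = O(C)·[P(E|C)/P(E|¬C)], hence O(C) = O(C|E)/LR.
Posterior odds = 0.824/(1−0.824) = 4.6818. LR = 0.95/0.10 = 9.5000.
Prior odds = 4.6818/9.5000 = 0.4928, so P(C) = 0.4928/(1+0.4928) ≈ 0.33.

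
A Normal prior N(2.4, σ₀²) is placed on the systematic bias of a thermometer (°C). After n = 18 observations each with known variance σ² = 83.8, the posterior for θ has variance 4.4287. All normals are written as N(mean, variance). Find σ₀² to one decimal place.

σ₀² = 90.9

Posterior precision equals prior precision plus data precision: 1/σ_n² = 1/σ₀² + n/σ².
So 1/σ₀² = 1/4.4287 − 18/83.8 = 0.225800 − 0.214797 = 0.011003.
Hence σ₀² = 1/0.011003 ≈ 90.9.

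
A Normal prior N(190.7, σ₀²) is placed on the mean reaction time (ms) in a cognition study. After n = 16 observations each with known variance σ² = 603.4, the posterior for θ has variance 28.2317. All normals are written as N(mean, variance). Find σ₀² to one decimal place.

σ₀² = 112.3

Posterior precision equals prior precision plus data precision: 1/σ_n² = 1/σ₀² + n/σ².
So 1/σ₀² = 1/28.2317 − 16/603.4 = 0.035421 − 0.026516 = 0.008905.
Hence σ₀² = 1/0.008905 ≈ 112.3.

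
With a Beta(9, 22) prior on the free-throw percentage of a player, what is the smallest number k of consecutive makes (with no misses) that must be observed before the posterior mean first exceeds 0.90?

k = 190

After k makes and 0 misses the posterior is Beta(9+k, 22), with mean (9+k)/(9+22+k).
Set (9+k)/(31+k) > 0.90 and solve: k > (0.90·31 − 9)/(1 − 0.90) = 189.000.
The smallest integer exceeding 189.000 is 190.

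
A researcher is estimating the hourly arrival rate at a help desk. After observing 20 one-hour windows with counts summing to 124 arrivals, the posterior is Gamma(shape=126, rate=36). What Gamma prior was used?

Gamma(shape=2, rate=16)

A Gamma(α, β) prior (rate parametrization) on a Poisson rate with n observations summing to S gives posterior Gamma(α+S, β+n).
So α = 126 − 124 = 2 and β = 36 − 20 = 16.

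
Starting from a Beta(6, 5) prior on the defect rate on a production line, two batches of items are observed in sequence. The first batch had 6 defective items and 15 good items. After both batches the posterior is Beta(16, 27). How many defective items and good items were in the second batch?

4 defective items and 7 good items

Sequential conjugate updates are equivalent to a single update on the pooled data, so total successes = posterior α − prior α and total failures = posterior β − prior β.
Total across both batches: 16−6=10 defective items, 27−5=22 good items.
Subtract the first batch: 10−6=4 defective items and 22−15=7 good items.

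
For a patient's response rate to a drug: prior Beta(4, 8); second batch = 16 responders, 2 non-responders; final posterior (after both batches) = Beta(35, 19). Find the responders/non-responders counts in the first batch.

Because Beta–binomial updating is additive in the counts, the combined data contributed (α_post−α_prior, β_post−β_prior) successes and failures.
Total across both batches: 35−4=31 responders, 19−8=11 non-responders.
Subtract the second batch: 31−16=15 responders and 11−2=9 non-responders.

15 responders and 9 non-responders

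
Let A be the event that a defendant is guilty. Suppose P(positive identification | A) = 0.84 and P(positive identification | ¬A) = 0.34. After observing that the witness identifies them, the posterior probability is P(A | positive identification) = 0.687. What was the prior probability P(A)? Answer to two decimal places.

Bayes' rule in odds form gives O(A|E) = O(A)·[P(E|A)/P(E|¬A)], hence O(A) = O(A|E)/LR.
Posterior odds = 0.687/(1−0.687) = 2.1949. LR = 0.84/0.34 = 2.4706.
Prior odds = 2.1949/2.4706 = 0.8884, so P(A) = 0.8884/(1+0.8884) ≈ 0.47.

P(A) = 0.47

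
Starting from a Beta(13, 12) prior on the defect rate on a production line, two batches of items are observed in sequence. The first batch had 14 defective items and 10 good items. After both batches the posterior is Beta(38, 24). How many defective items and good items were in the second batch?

Sequential conjugate updates are equivalent to a single update on the pooled data, so total successes = posterior α − prior α and total failures = posterior β − prior β.
Total across both batches: 38−13=25 defective items, 24−12=12 good items.
Subtract the first batch: 25−14=11 defective items and 12−10=2 good items.

11 defective items and 2 good items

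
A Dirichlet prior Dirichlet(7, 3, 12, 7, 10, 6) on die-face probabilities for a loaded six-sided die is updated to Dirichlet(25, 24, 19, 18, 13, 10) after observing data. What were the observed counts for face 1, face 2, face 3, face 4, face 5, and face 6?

For a Dirichlet(α) prior with multinomial counts c, the posterior is Dirichlet(α + c) componentwise.
Counts are posterior − prior componentwise: 25−7=18, 24−3=21, 19−12=7, 18−7=11, 13−10=3, 10−6=4.

counts (18, 21, 7, 11, 3, 4)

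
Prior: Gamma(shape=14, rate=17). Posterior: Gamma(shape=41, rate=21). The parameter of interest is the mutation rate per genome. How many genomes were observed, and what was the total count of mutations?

n = 4 genomes with total 27 mutations

A Gamma(α, β) prior (rate parametrization) on a Poisson rate with n observations summing to S gives posterior Gamma(α+S, β+n).
Matching: Σxᵢ = 41 − 14 = 27 and n = 21 − 17 = 4.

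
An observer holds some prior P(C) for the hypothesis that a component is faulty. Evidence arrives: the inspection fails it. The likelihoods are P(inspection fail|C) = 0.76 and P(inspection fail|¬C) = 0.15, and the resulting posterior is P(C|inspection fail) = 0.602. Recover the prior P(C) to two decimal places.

P(C) = 0.23

Bayes' rule in odds form gives O(C|E) = O(C)·[P(E|C)/P(E|¬C)], hence O(C) = O(C|E)/LR.
Posterior odds = 0.602/(1−0.602) = 1.5126. LR = 0.76/0.15 = 5.0667.
Prior odds = 1.5126/5.0667 = 0.2985, so P(C) = 0.2985/(1+0.2985) ≈ 0.23.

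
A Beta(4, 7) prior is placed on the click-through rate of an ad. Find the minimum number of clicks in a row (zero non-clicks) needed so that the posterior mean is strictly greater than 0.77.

k = 20

After k clicks and 0 non-clicks the posterior is Beta(4+k, 7), with mean (4+k)/(4+7+k).
Set (4+k)/(11+k) > 0.77 and solve: k > (0.77·11 − 4)/(1 − 0.77) = 19.435.
The smallest integer exceeding 19.435 is 20.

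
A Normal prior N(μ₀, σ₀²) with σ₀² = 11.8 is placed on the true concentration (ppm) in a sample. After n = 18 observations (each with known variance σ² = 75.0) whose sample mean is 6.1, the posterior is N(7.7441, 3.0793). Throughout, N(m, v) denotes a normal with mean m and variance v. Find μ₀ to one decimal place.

With known observation variance, the Normal–Normal posterior has precision τ_n = τ₀ + n/σ² and mean μ_n = (τ₀μ₀ + (n/σ²)x̄)/τ_n.
Here τ₀ = 1/11.8 = 0.084746 and τ_data = 18/75.0 = 0.240000, so τ_n = 0.324746.
Rearranging for μ₀: μ₀ = (μ_n·τ_n − τ_data·x̄)/τ₀ = (7.7441·0.324746 − 0.240000·6.1) / 0.084746 = 1.050865/0.084746 ≈ 12.4.

μ₀ = 12.4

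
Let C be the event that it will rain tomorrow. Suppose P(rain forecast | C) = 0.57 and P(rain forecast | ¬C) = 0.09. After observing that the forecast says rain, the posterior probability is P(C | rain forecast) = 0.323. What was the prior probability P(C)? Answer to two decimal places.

Bayes' rule in odds form gives O(C|E) = O(C)·[P(E|C)/P(E|¬C)], hence O(C) = O(C|E)/LR.
Posterior odds = 0.323/(1−0.323) = 0.4771. LR = 0.57/0.09 = 6.3333.
Prior odds = 0.4771/6.3333 = 0.0753, so P(C) = 0.0753/(1+0.0753) ≈ 0.07.

P(C) = 0.07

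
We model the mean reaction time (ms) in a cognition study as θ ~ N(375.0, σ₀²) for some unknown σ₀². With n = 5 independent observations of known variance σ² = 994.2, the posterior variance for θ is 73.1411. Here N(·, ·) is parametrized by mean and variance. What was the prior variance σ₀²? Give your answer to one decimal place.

σ₀² = 115.7

For the Normal–Normal model with known σ², precisions add: τ_n = τ₀ + n/σ².
So 1/σ₀² = 1/73.1411 − 5/994.2 = 0.013672 − 0.005029 = 0.008643.
Hence σ₀² = 1/0.008643 ≈ 115.7.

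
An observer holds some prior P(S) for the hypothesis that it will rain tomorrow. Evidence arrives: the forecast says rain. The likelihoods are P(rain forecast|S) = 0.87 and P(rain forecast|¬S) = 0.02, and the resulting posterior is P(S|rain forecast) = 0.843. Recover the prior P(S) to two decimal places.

P(S) = 0.11

In odds form, posterior odds = prior odds × likelihood ratio, so prior odds = posterior odds ÷ LR.
Posterior odds = 0.843/(1−0.843) = 5.3694. LR = 0.87/0.02 = 43.5000.
Prior odds = 5.3694/43.5000 = 0.1234, so P(S) = 0.1234/(1+0.1234) ≈ 0.11.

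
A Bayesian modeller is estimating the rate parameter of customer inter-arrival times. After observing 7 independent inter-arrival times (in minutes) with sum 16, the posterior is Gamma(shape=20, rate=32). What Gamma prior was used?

Gamma–exponential conjugacy: posterior shape = α + n, posterior rate = β + Σtᵢ.
So α = 20 − 7 = 13 and β = 32 − 16 = 16.

Gamma(shape=13, rate=16)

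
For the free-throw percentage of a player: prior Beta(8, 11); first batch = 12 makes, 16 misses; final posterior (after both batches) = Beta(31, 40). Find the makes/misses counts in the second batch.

Sequential conjugate updates are equivalent to a single update on the pooled data, so total successes = posterior α − prior α and total failures = posterior β − prior β.
Total across both batches: 31−8=23 makes, 40−11=29 misses.
Subtract the first batch: 23−12=11 makes and 29−16=13 misses.

11 makes and 13 misses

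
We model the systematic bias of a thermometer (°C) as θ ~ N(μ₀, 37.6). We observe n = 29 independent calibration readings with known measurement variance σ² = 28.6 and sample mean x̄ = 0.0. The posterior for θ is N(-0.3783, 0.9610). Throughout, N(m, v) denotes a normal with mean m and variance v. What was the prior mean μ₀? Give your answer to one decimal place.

With known observation variance, the Normal–Normal posterior has precision τ_n = τ₀ + n/σ² and mean μ_n = (τ₀μ₀ + (n/σ²)x̄)/τ_n.
Here τ₀ = 1/37.6 = 0.026596 and τ_data = 29/28.6 = 1.013986, so τ_n = 1.040582.
Rearranging for μ₀: μ₀ = (μ_n·τ_n − τ_data·x̄)/τ₀ = (-0.3783·1.040582 − 1.013986·0.0) / 0.026596 = -0.393652/0.026596 ≈ -14.8.

μ₀ = -14.8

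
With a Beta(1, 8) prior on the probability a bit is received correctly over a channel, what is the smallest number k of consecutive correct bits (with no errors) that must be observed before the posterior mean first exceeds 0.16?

After k correct bits and 0 errors the posterior is Beta(1+k, 8), with mean (1+k)/(1+8+k).
Set (1+k)/(9+k) > 0.16 and solve: k > (0.16·9 − 1)/(1 − 0.16) = 0.524.
The smallest integer exceeding 0.524 is 1.

k = 1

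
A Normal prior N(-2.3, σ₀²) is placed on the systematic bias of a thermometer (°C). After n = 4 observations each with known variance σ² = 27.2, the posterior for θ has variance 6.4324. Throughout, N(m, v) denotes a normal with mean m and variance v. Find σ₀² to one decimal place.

σ₀² = 119.0

For the Normal–Normal model with known σ², precisions add: τ_n = τ₀ + n/σ².
So 1/σ₀² = 1/6.4324 − 4/27.2 = 0.155463 − 0.147059 = 0.008404.
Hence σ₀² = 1/0.008404 ≈ 119.0.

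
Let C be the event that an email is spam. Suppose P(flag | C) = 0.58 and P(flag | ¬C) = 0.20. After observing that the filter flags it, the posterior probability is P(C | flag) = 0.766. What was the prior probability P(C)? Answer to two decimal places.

P(C) = 0.53

Bayes' rule in odds form gives O(C|E) = O(C)·[P(E|C)/P(E|¬C)], hence O(C) = O(C|E)/LR.
Posterior odds = 0.766/(1−0.766) = 3.2735. LR = 0.58/0.20 = 2.9000.
Prior odds = 3.2735/2.9000 = 1.1288, so P(C) = 1.1288/(1+1.1288) ≈ 0.53.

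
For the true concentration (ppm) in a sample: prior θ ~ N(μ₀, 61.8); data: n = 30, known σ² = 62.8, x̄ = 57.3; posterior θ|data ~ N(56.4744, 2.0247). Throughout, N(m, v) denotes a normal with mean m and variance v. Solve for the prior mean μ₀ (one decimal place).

The posterior mean is a precision-weighted average: μ_n = (τ₀μ₀ + τ_data·x̄)/(τ₀+τ_data), with τ₀=1/σ₀² and τ_data=n/σ².
Here τ₀ = 1/61.8 = 0.016181 and τ_data = 30/62.8 = 0.477707, so τ_n = 0.493888.
Rearranging for μ₀: μ₀ = (μ_n·τ_n − τ_data·x̄)/τ₀ = (56.4744·0.493888 − 0.477707·57.3) / 0.016181 = 0.519417/0.016181 ≈ 32.1.

μ₀ = 32.1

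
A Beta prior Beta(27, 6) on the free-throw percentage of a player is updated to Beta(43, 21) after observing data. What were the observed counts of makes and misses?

Under Beta–binomial conjugacy the posterior parameters are (α+s, β+f).
Match parameters: s=43−27=16, f=21−6=15.

16 makes and 15 misses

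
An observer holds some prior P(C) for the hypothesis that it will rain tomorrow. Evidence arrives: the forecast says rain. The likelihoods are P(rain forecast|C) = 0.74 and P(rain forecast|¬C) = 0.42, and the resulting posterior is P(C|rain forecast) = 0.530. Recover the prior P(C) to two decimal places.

P(C) = 0.39

In odds form, posterior odds = prior odds × likelihood ratio, so prior odds = posterior odds ÷ LR.
Posterior odds = 0.530/(1−0.530) = 1.1277. LR = 0.74/0.42 = 1.7619.
Prior odds = 1.1277/1.7619 = 0.6400, so P(C) = 0.6400/(1+0.6400) ≈ 0.39.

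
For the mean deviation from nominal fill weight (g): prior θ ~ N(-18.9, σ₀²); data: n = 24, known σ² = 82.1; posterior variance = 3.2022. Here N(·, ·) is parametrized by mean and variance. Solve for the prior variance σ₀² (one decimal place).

σ₀² = 50.1

For the Normal–Normal model with known σ², precisions add: τ_n = τ₀ + n/σ².
So 1/σ₀² = 1/3.2022 − 24/82.1 = 0.312285 − 0.292326 = 0.019959.
Hence σ₀² = 1/0.019959 ≈ 50.1.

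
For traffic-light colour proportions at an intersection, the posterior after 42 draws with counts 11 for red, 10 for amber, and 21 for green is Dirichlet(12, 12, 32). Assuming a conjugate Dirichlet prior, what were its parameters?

For a Dirichlet(α) prior with multinomial counts c, the posterior is Dirichlet(α + c) componentwise.
Subtract each count from the matching posterior parameter: 12−11=1, 12−10=2, 32−21=11.

Dirichlet(1, 2, 11)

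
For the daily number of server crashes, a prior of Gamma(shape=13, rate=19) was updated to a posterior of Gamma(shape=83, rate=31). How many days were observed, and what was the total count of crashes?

n = 12 days with total 70 crashes

A Gamma(α, β) prior (rate parametrization) on a Poisson rate with n observations summing to S gives posterior Gamma(α+S, β+n).
Matching: Σxᵢ = 83 − 13 = 70 and n = 31 − 19 = 12.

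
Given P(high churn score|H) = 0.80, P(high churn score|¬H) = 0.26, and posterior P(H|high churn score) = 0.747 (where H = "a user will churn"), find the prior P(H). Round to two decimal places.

P(H) = 0.49

Bayes' rule in odds form gives O(H|E) = O(H)·[P(E|H)/P(E|¬H)], hence O(H) = O(H|E)/LR.
Posterior odds = 0.747/(1−0.747) = 2.9526. LR = 0.80/0.26 = 3.0769.
Prior odds = 2.9526/3.0769 = 0.9596, so P(H) = 0.9596/(1+0.9596) ≈ 0.49.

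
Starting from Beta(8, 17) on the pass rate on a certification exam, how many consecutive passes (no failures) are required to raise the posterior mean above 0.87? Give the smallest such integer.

After k passes and 0 failures the posterior is Beta(8+k, 17), with mean (8+k)/(8+17+k).
Set (8+k)/(25+k) > 0.87 and solve: k > (0.87·25 − 8)/(1 − 0.87) = 105.769.
The smallest integer exceeding 105.769 is 106, and checking k=106: (114)/(131) = 0.8702 > 0.87.

k = 106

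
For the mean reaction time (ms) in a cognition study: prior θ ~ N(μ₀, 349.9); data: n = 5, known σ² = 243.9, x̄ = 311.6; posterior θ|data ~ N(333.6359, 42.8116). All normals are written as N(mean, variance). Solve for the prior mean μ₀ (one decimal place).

The posterior mean is a precision-weighted average: μ_n = (τ₀μ₀ + τ_data·x̄)/(τ₀+τ_data), with τ₀=1/σ₀² and τ_data=n/σ².
Here τ₀ = 1/349.9 = 0.002858 and τ_data = 5/243.9 = 0.020500, so τ_n = 0.023358.
Rearranging for μ₀: μ₀ = (μ_n·τ_n − τ_data·x̄)/τ₀ = (333.6359·0.023358 − 0.020500·311.6) / 0.002858 = 1.405267/0.002858 ≈ 491.7.

μ₀ = 491.7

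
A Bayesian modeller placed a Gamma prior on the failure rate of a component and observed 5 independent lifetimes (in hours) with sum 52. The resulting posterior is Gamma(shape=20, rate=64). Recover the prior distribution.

Gamma(shape=15, rate=12)

For an exponential likelihood with a Gamma(α, β) prior on the rate, n observations with total T give posterior Gamma(α+n, β+T).
So α = 20 − 5 = 15 and β = 64 − 52 = 12.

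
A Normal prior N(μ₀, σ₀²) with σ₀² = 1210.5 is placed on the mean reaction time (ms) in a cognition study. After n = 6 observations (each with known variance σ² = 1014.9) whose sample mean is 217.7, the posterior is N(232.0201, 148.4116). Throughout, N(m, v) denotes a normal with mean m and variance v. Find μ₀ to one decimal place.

μ₀ = 334.5

The posterior mean is a precision-weighted average: μ_n = (τ₀μ₀ + τ_data·x̄)/(τ₀+τ_data), with τ₀=1/σ₀² and τ_data=n/σ².
Here τ₀ = 1/1210.5 = 0.000826 and τ_data = 6/1014.9 = 0.005912, so τ_n = 0.006738.
Rearranging for μ₀: μ₀ = (μ_n·τ_n − τ_data·x̄)/τ₀ = (232.0201·0.006738 − 0.005912·217.7) / 0.000826 = 0.276309/0.000826 ≈ 334.5.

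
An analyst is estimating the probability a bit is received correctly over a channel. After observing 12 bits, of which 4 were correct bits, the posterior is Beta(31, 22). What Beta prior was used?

A Beta(a, b) prior with s successes and f failures in binomial data gives a Beta(a+s, b+f) posterior.
Subtract the data counts: 31−4=27, 22−8=14.

Beta(27, 14)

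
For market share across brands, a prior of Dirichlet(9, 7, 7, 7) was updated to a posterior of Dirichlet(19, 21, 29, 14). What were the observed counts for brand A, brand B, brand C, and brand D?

counts (10, 14, 22, 7)

For a Dirichlet(α) prior with multinomial counts c, the posterior is Dirichlet(α + c) componentwise.
Counts are posterior − prior componentwise: 19−9=10, 21−7=14, 29−7=22, 14−7=7.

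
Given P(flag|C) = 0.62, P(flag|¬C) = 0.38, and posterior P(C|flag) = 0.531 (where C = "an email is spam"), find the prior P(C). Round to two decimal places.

P(C) = 0.41

Bayes' rule in odds form gives O(C|E) = O(C)·[P(E|C)/P(E|¬C)], hence O(C) = O(C|E)/LR.
Posterior odds = 0.531/(1−0.531) = 1.1322. LR = 0.62/0.38 = 1.6316.
Prior odds = 1.1322/1.6316 = 0.6939, so P(C) = 0.6939/(1+0.6939) ≈ 0.41.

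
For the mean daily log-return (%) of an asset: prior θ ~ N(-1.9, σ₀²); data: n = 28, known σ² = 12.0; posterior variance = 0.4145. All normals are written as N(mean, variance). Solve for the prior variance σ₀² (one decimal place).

Posterior precision equals prior precision plus data precision: 1/σ_n² = 1/σ₀² + n/σ².
So 1/σ₀² = 1/0.4145 − 28/12.0 = 2.412545 − 2.333333 = 0.079212.
Hence σ₀² = 1/0.079212 ≈ 12.6.

σ₀² = 12.6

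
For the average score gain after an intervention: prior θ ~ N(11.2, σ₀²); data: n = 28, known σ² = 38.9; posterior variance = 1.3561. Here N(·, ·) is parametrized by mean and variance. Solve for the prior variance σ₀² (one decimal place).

Posterior precision equals prior precision plus data precision: 1/σ_n² = 1/σ₀² + n/σ².
So 1/σ₀² = 1/1.3561 − 28/38.9 = 0.737409 − 0.719794 = 0.017615.
Hence σ₀² = 1/0.017615 ≈ 56.8.

σ₀² = 56.8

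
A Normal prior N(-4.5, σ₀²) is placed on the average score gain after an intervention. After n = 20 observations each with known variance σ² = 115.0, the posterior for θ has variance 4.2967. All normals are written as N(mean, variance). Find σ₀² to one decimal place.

σ₀² = 17.0

Posterior precision equals prior precision plus data precision: 1/σ_n² = 1/σ₀² + n/σ².
So 1/σ₀² = 1/4.2967 − 20/115.0 = 0.232737 − 0.173913 = 0.058824.
Hence σ₀² = 1/0.058824 ≈ 17.0.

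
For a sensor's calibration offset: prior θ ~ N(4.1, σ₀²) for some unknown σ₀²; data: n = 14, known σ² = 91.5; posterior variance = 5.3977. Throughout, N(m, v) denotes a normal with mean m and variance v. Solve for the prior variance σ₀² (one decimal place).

For the Normal–Normal model with known σ², precisions add: τ_n = τ₀ + n/σ².
So 1/σ₀² = 1/5.3977 − 14/91.5 = 0.185264 − 0.153005 = 0.032259.
Hence σ₀² = 1/0.032259 ≈ 31.0.

σ₀² = 31.0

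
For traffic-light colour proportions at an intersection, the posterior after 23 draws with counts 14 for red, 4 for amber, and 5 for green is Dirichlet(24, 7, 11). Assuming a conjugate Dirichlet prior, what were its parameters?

Dirichlet(10, 3, 6)

For a Dirichlet(α) prior with multinomial counts c, the posterior is Dirichlet(α + c) componentwise.
Subtract each count from the matching posterior parameter: 24−14=10, 7−4=3, 11−5=6.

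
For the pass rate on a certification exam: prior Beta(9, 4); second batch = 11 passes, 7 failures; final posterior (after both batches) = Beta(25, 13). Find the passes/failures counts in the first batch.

Sequential conjugate updates are equivalent to a single update on the pooled data, so total successes = posterior α − prior α and total failures = posterior β − prior β.
Total across both batches: 25−9=16 passes, 13−4=9 failures.
Subtract the second batch: 16−11=5 passes and 9−7=2 failures.

5 passes and 2 failures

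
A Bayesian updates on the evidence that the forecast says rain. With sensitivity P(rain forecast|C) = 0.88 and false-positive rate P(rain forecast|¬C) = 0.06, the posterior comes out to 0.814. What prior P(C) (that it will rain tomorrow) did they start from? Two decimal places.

P(C) = 0.23

Bayes' rule in odds form gives O(C|E) = O(C)·[P(E|C)/P(E|¬C)], hence O(C) = O(C|E)/LR.
Posterior odds = 0.814/(1−0.814) = 4.3763. LR = 0.88/0.06 = 14.6667.
Prior odds = 4.3763/14.6667 = 0.2984, so P(C) = 0.2984/(1+0.2984) ≈ 0.23.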